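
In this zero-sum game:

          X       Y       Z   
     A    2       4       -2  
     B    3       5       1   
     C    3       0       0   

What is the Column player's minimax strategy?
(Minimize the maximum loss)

Column should play Z, value = 1

Work:
Column player minimizes Row's maximum payoff:
Column X: max payoff to Row = 3
Column Y: max payoff to Row = 5
Column Z: max payoff to Row = 1
Minimum is 1, achieved by column Z.
Minimax strategy: Z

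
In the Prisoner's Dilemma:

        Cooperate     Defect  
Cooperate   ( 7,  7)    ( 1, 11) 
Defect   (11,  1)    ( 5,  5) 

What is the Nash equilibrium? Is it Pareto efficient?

(Defect, Defect) is NE; not Pareto efficient

Work:
Defect dominates Cooperate for both players:
If P2 cooperates: Defect (11) > Cooperate (7)
If P2 defects: Defect (5) > Cooperate (1)
NE: (Defect, Defect) with payoff (5, 5)
But (Cooperate, Cooperate) = (7, 7) Pareto dominates (5, 5)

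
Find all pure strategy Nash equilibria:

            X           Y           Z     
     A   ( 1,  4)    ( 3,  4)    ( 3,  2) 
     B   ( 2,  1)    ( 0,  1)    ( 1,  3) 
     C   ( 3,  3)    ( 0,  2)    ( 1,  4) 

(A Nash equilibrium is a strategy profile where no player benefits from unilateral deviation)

Nash equilibrium: (A, Y)

Work:
Best responses:
  P1 vs X: payoffs [1, 2, 3] → best response C (payoff 3)
  P1 vs Y: payoffs [3, 0, 0] → best response A (payoff 3)
  P1 vs Z: payoffs [3, 1, 1] → best response A (payoff 3)
  P2 vs A: payoffs [4, 4, 2] → best response X/Y (payoff 4)
  P2 vs B: payoffs [1, 1, 3] → best response Z (payoff 3)
  P2 vs C: payoffs [3, 2, 4] → best response Z (payoff 4)
Mutual best responses: (A,Y) → Nash equilibria.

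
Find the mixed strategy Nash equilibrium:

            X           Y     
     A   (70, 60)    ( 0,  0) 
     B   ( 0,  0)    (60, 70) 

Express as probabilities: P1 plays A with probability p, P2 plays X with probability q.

p = 0.5385, q = 0.4615

Work:
Find probabilities that make opponent indifferent:
P2 chooses q to make P1 indifferent between A and B
P1 chooses p to make P2 indifferent between X and Y
Mixed NE: P1 plays (A: 0.5385, B: 0.4615), P2 plays (X: 0.4615, Y: 0.5385)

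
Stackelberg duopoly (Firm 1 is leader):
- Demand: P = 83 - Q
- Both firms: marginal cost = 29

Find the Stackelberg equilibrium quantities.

q₁* (leader) = 27.0, q₂* (follower) = 13.5

Work:
Follower's reaction: q₂ = (a - c - q₁)/2
Leader substitutes: π₁ = q₁·(a - q₁ - (a-c-q₁)/2 - c)
FOC: q₁* = (83 - 29)/2 = 27.00
Then: q₂* = (83 - 29 - 27.0)/2 = 13.50
Leader has first-mover advantage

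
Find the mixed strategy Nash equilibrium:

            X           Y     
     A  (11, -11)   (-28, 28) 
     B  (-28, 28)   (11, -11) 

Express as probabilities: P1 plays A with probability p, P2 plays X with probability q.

p = 0.5, q = 0.5

Work:
Find probabilities that make opponent indifferent:
P2 chooses q to make P1 indifferent between A and B
P1 chooses p to make P2 indifferent between X and Y
Mixed NE: P1 plays (A: 0.5, B: 0.5), P2 plays (X: 0.5, Y: 0.5)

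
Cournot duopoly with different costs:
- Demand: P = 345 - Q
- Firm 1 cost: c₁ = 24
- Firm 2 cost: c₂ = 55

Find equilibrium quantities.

q₁* = 117.33, q₂* = 86.33

Work:
Reaction: q₁ = (345 - 24 - q₂)/2
Reaction: q₂ = (345 - 55 - q₁)/2
Solve simultaneously:
q₁* = (345 - 2×24 + 55)/3 = 117.33
q₂* = (345 - 2×55 + 24)/3 = 86.33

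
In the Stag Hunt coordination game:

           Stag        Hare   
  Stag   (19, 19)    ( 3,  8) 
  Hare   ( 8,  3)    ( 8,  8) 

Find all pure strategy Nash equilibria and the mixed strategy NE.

Pure NE: (Stag, Stag) and (Hare, Hare); Mixed NE: p = 0.3125, q = 0.3125

Work:
Check pure NE:
(Stag, Stag): (19, 19) - no unilateral deviation beneficial
(Hare, Hare): (8, 8) - no unilateral deviation beneficial
Mixed NE: P1 plays Stag with p = 0.3125, P2 plays Stag with q = 0.3125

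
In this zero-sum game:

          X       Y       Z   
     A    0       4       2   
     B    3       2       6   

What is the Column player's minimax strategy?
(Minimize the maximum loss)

Column should play X, value = 3

Work:
Column player minimizes Row's maximum payoff:
Column X: max payoff to Row = 3
Column Y: max payoff to Row = 4
Column Z: max payoff to Row = 6
Minimum is 3, achieved by column X.
Minimax strategy: X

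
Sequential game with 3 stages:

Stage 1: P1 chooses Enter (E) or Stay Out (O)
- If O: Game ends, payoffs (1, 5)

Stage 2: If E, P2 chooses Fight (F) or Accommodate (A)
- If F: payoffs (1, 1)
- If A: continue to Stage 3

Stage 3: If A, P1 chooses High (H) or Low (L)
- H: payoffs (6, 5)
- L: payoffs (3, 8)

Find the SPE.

SPE: (E, A, H); Outcome (6, 5)

Work:
Stage 3: P1 chooses H (6 vs 3)
Stage 2: P2: F->1, A->5 (anticipating H). Choose A
Stage 1: P1: O->1, E->6 (anticipating A, H). Choose E
SPE path: E -> A -> H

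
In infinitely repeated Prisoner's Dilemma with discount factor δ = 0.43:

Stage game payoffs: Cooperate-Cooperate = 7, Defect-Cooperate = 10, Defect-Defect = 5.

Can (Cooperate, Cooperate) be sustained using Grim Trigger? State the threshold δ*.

δ* = 0.6; since δ = 0.43 < 0.6, cooperation cannot be sustained

Work:
For Grim Trigger:
Cooperate forever: 7/(1-δ)
Defect then punished: 10 + 5·δ/(1-δ)
Need: 7/(1-δ) ≥ 10 + 5·δ/(1-δ)
Solving: δ ≥ (T-R)/(T-P) = (10-7)/(10-5) = 0.6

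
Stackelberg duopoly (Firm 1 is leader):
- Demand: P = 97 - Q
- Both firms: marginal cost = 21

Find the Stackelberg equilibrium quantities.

q₁* (leader) = 38.0, q₂* (follower) = 19.0

Work:
Follower's reaction: q₂ = (a - c - q₁)/2
Leader substitutes: π₁ = q₁·(a - q₁ - (a-c-q₁)/2 - c)
FOC: q₁* = (97 - 21)/2 = 38.00
Then: q₂* = (97 - 21 - 38.0)/2 = 19.00
Leader has first-mover advantage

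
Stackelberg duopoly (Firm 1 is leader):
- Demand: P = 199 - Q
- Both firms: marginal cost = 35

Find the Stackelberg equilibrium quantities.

q₁* (leader) = 82.0, q₂* (follower) = 41.0

Work:
Follower's reaction: q₂ = (a - c - q₁)/2
Leader substitutes: π₁ = q₁·(a - q₁ - (a-c-q₁)/2 - c)
FOC: q₁* = (199 - 35)/2 = 82.00
Then: q₂* = (199 - 35 - 82.0)/2 = 41.00
Leader has first-mover advantage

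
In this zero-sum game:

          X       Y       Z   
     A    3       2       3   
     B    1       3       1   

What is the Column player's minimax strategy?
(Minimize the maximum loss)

Column should play X or Y or Z (all achieve the minimum), value = 3

Work:
Column player minimizes Row's maximum payoff:
Column X: max payoff to Row = 3
Column Y: max payoff to Row = 3
Column Z: max payoff to Row = 3
Minimum is 3, achieved by columns X, Y, Z (tied).
Each of X or Y or Z is a minimax strategy.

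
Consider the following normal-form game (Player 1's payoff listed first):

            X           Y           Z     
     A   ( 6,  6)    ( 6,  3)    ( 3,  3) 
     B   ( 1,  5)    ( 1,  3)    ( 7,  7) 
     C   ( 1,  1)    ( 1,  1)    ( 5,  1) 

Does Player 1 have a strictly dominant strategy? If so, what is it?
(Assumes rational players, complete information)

No strictly dominant strategy exists for Player 1

Work:
A strategy strictly dominates another if it gives a strictly higher payoff against every opponent action. Compare each pair of P1's strategies column-by-column:
  A vs B: [6 vs 1, 6 vs 1, 3 vs 7] → A does not strictly dominate B (column Z: 3 ≤ 7)
  A vs C: [6 vs 1, 6 vs 1, 3 vs 5] → A does not strictly dominate C (column Z: 3 ≤ 5)
  B vs A: [1 vs 6, 1 vs 6, 7 vs 3] → B does not strictly dominate A (column X: 1 ≤ 6)
  B vs C: [1 vs 1, 1 vs 1, 7 vs 5] → B does not strictly dominate C (column X: 1 ≤ 1)
  C vs A: [1 vs 6, 1 vs 6, 5 vs 3] → C does not strictly dominate A (column X: 1 ≤ 6)
  C vs B: [1 vs 1, 1 vs 1, 5 vs 7] → C does not strictly dominate B (column X: 1 ≤ 1)
No single strategy strictly dominates all others → no strictly dominant strategy.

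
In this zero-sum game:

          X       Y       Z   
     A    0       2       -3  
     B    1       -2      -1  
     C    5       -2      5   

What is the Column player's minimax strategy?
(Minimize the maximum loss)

Column should play Y, value = 2

Work:
Column player minimizes Row's maximum payoff:
Column X: max payoff to Row = 5
Column Y: max payoff to Row = 2
Column Z: max payoff to Row = 5
Minimum is 2, achieved by column Y.
Minimax strategy: Y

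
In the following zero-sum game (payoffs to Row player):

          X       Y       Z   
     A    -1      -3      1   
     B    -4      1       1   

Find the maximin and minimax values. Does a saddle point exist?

Maximin = -3, Minimax = -1, Saddle: False

Work:
Row minimums: [-3, -4] → maximin = -3
Column maximums: [-1, 1, 1] → minimax = -1
No saddle point (maximin ≠ minimax). Mixed strategy needed.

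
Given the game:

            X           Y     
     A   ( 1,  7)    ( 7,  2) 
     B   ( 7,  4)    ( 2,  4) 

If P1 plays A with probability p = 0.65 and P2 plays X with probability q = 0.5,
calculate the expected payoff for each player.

E[P1] = 4.175, E[P2] = 4.325

Work:
E[P1] = p·q·π₁(A,X) + p·(1-q)·π₁(A,Y) + (1-p)·q·π₁(B,X) + (1-p)·(1-q)·π₁(B,Y)
= 0.65·0.5·1 + 0.65·0.5·7 + 0.35·0.5·7 + 0.35·0.5·2
= 4.175

E[P2] = 4.325 (similar calculation)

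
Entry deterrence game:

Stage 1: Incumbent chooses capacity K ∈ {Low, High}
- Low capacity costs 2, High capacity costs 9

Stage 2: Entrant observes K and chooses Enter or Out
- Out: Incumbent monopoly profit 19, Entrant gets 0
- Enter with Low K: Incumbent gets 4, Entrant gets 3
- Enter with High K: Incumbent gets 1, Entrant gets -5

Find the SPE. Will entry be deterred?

SPE: (High, Enter|Low, Out|High); Entry deterred. Incumbent net profit = 10

Work:
After Low K: Entrant enters (3 > 0)
After High K: Entrant stays out (-5 < 0)
Incumbent: Low → 4−2=2, High → 19−9=10
Incumbent chooses High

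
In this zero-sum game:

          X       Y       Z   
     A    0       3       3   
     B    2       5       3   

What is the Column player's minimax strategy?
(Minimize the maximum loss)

Column should play X, value = 2

Work:
Column player minimizes Row's maximum payoff:
Column X: max payoff to Row = 2
Column Y: max payoff to Row = 5
Column Z: max payoff to Row = 3
Minimum is 2, achieved by column X.
Minimax strategy: X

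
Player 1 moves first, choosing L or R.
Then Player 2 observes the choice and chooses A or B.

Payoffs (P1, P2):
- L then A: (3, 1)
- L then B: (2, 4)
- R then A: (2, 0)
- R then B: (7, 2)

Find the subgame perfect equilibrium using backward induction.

P1 plays R, P2 plays B after L and B after R; Payoff (7, 2)

Work:
Backward induction:
After L: P2 chooses B → P1 gets 2
After R: P2 chooses B → P1 gets 7
P1 chooses R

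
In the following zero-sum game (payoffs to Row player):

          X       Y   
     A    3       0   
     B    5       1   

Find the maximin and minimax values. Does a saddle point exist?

Maximin = 1, Minimax = 1, Saddle: True

Work:
Row minimums: [0, 1] → maximin = 1
Column maximums: [5, 1] → minimax = 1
Saddle point exists! Game value = 1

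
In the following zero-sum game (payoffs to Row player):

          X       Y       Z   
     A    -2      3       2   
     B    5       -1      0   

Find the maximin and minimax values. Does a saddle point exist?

Maximin = -1, Minimax = 2, Saddle: False

Work:
Row minimums: [-2, -1] → maximin = -1
Column maximums: [5, 3, 2] → minimax = 2
No saddle point (maximin ≠ minimax). Mixed strategy needed.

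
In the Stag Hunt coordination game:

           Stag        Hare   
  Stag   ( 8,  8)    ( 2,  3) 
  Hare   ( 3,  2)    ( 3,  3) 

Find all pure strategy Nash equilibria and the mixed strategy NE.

Pure NE: (Stag, Stag) and (Hare, Hare); Mixed NE: p = 0.1667, q = 0.1667

Work:
Check pure NE:
(Stag, Stag): (8, 8) - no unilateral deviation beneficial
(Hare, Hare): (3, 3) - no unilateral deviation beneficial
Mixed NE: P1 plays Stag with p = 0.1667, P2 plays Stag with q = 0.1667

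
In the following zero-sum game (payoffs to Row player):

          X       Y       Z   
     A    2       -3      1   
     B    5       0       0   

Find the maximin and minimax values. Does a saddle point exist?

Maximin = 0, Minimax = 0, Saddle: True

Work:
Row minimums: [-3, 0] → maximin = 0
Column maximums: [5, 0, 1] → minimax = 0
Saddle point exists! Game value = 0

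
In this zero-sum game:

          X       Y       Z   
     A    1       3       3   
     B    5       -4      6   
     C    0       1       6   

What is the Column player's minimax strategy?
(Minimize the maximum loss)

Column should play Y, value = 3

Work:
Column player minimizes Row's maximum payoff:
Column X: max payoff to Row = 5
Column Y: max payoff to Row = 3
Column Z: max payoff to Row = 6
Minimum is 3, achieved by column Y.
Minimax strategy: Y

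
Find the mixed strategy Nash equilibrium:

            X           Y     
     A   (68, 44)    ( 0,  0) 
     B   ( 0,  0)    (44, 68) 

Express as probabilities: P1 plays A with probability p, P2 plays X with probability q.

p = 0.6071, q = 0.3929

Work:
Find probabilities that make opponent indifferent:
P2 chooses q to make P1 indifferent between A and B
P1 chooses p to make P2 indifferent between X and Y
Mixed NE: P1 plays (A: 0.6071, B: 0.3929), P2 plays (X: 0.3929, Y: 0.6071)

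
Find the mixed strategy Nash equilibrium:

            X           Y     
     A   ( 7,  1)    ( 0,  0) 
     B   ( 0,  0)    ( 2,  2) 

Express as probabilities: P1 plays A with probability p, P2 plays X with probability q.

p = 0.6667, q = 0.2222

Work:
Find probabilities that make opponent indifferent:
P2 chooses q to make P1 indifferent between A and B
P1 chooses p to make P2 indifferent between X and Y
Mixed NE: P1 plays (A: 0.6667, B: 0.3333), P2 plays (X: 0.2222, Y: 0.7778)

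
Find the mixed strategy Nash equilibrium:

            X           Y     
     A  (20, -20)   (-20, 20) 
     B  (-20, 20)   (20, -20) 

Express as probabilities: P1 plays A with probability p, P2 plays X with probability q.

p = 0.5, q = 0.5

Work:
Find probabilities that make opponent indifferent:
P2 chooses q to make P1 indifferent between A and B
P1 chooses p to make P2 indifferent between X and Y
Mixed NE: P1 plays (A: 0.5, B: 0.5), P2 plays (X: 0.5, Y: 0.5)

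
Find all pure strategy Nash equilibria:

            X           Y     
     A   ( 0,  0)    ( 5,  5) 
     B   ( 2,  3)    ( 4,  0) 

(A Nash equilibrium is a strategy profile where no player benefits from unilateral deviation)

Nash equilibrium: (A, Y), (B, X)

Work:
Best responses:
  P1 vs X: payoffs [0, 2] → best response B (payoff 2)
  P1 vs Y: payoffs [5, 4] → best response A (payoff 5)
  P2 vs A: payoffs [0, 5] → best response Y (payoff 5)
  P2 vs B: payoffs [3, 0] → best response X (payoff 3)
Mutual best responses: (A,Y), (B,X) → Nash equilibria.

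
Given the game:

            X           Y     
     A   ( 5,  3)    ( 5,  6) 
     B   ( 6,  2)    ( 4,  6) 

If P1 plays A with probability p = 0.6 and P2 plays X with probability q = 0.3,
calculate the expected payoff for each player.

E[P1] = 4.84, E[P2] = 4.98

Work:
E[P1] = p·q·π₁(A,X) + p·(1-q)·π₁(A,Y) + (1-p)·q·π₁(B,X) + (1-p)·(1-q)·π₁(B,Y)
= 0.6·0.3·5 + 0.6·0.7·5 + 0.4·0.3·6 + 0.4·0.7·4
= 4.84

E[P2] = 4.98 (similar calculation)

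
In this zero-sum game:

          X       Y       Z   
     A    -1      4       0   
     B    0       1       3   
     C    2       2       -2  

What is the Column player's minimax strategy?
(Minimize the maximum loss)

Column should play X, value = 2

Work:
Column player minimizes Row's maximum payoff:
Column X: max payoff to Row = 2
Column Y: max payoff to Row = 4
Column Z: max payoff to Row = 3
Minimum is 2, achieved by column X.
Minimax strategy: X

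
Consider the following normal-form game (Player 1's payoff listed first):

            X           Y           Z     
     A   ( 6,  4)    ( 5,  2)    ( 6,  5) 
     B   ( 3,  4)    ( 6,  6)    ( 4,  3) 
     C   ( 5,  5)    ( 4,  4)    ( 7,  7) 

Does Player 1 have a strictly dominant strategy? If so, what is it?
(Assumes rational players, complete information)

No strictly dominant strategy exists for Player 1

Work:
A strategy strictly dominates another if it gives a strictly higher payoff against every opponent action. Compare each pair of P1's strategies column-by-column:
  A vs B: [6 vs 3, 5 vs 6, 6 vs 4] → A does not strictly dominate B (column Y: 5 ≤ 6)
  A vs C: [6 vs 5, 5 vs 4, 6 vs 7] → A does not strictly dominate C (column Z: 6 ≤ 7)
  B vs A: [3 vs 6, 6 vs 5, 4 vs 6] → B does not strictly dominate A (column X: 3 ≤ 6)
  B vs C: [3 vs 5, 6 vs 4, 4 vs 7] → B does not strictly dominate C (column X: 3 ≤ 5)
  C vs A: [5 vs 6, 4 vs 5, 7 vs 6] → C does not strictly dominate A (column X: 5 ≤ 6)
  C vs B: [5 vs 3, 4 vs 6, 7 vs 4] → C does not strictly dominate B (column Y: 4 ≤ 6)
No single strategy strictly dominates all others → no strictly dominant strategy.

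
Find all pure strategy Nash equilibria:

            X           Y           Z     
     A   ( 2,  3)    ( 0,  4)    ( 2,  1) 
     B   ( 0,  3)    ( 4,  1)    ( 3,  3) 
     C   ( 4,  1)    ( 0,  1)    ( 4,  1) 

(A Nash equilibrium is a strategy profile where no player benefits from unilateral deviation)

Nash equilibrium: (C, X), (C, Z)

Work:
Best responses:
  P1 vs X: payoffs [2, 0, 4] → best response C (payoff 4)
  P1 vs Y: payoffs [0, 4, 0] → best response B (payoff 4)
  P1 vs Z: payoffs [2, 3, 4] → best response C (payoff 4)
  P2 vs A: payoffs [3, 4, 1] → best response Y (payoff 4)
  P2 vs B: payoffs [3, 1, 3] → best response X/Z (payoff 3)
  P2 vs C: payoffs [1, 1, 1] → best response X/Y/Z (payoff 1)
Mutual best responses: (C,X), (C,Z) → Nash equilibria.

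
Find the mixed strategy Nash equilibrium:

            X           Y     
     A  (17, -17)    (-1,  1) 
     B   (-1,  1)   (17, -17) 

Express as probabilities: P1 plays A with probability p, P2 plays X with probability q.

p = 0.5, q = 0.5

Work:
Find probabilities that make opponent indifferent:
P2 chooses q to make P1 indifferent between A and B
P1 chooses p to make P2 indifferent between X and Y
Mixed NE: P1 plays (A: 0.5, B: 0.5), P2 plays (X: 0.5, Y: 0.5)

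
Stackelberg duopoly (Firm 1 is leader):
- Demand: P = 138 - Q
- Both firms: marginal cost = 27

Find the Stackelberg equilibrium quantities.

q₁* (leader) = 55.5, q₂* (follower) = 27.75

Work:
Follower's reaction: q₂ = (a - c - q₁)/2
Leader substitutes: π₁ = q₁·(a - q₁ - (a-c-q₁)/2 - c)
FOC: q₁* = (138 - 27)/2 = 55.50
Then: q₂* = (138 - 27 - 55.5)/2 = 27.75
Leader has first-mover advantage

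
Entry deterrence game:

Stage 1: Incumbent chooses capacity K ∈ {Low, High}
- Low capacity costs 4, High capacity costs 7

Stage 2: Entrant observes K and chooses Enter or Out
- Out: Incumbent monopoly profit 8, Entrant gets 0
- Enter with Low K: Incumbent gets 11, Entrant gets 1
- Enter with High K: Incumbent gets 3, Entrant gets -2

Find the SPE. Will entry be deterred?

SPE: (Low, Enter|Low, Out|High); Entry not deterred. Incumbent net profit = 7, Entrant gets 1

Work:
After Low K: Entrant enters (1 > 0)
After High K: Entrant stays out (-2 < 0)
Incumbent: Low → 11−4=7, High → 8−7=1
Incumbent chooses Low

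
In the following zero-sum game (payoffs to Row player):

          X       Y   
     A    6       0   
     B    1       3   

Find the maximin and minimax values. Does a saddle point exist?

Maximin = 1, Minimax = 3, Saddle: False

Work:
Row minimums: [0, 1] → maximin = 1
Column maximums: [6, 3] → minimax = 3
No saddle point (maximin ≠ minimax). Mixed strategy needed.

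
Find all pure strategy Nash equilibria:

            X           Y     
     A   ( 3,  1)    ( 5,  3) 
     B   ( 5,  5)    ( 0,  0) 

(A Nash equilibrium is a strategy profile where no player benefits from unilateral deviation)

Nash equilibrium: (A, Y), (B, X)

Work:
Best responses:
  P1 vs X: payoffs [3, 5] → best response B (payoff 5)
  P1 vs Y: payoffs [5, 0] → best response A (payoff 5)
  P2 vs A: payoffs [1, 3] → best response Y (payoff 3)
  P2 vs B: payoffs [5, 0] → best response X (payoff 5)
Mutual best responses: (A,Y), (B,X) → Nash equilibria.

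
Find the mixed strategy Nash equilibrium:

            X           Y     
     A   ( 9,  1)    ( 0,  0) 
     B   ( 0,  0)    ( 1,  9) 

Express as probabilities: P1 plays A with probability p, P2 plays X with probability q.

p = 0.9, q = 0.1

Work:
Find probabilities that make opponent indifferent:
P2 chooses q to make P1 indifferent between A and B
P1 chooses p to make P2 indifferent between X and Y
Mixed NE: P1 plays (A: 0.9, B: 0.1), P2 plays (X: 0.1, Y: 0.9)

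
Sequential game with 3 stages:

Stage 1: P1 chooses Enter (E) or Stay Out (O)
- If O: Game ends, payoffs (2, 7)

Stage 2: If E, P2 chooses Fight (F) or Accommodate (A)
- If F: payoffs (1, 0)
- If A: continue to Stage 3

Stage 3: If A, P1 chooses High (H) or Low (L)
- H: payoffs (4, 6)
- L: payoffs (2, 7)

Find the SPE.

SPE: (E, A, H); Outcome (4, 6)

Work:
Stage 3: P1 chooses H (4 vs 2)
Stage 2: P2: F->0, A->6 (anticipating H). Choose A
Stage 1: P1: O->2, E->4 (anticipating A, H). Choose E
SPE path: E -> A -> H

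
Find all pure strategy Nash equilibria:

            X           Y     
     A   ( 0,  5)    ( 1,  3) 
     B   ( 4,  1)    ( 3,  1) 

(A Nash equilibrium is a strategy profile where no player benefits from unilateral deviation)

Nash equilibrium: (B, X), (B, Y)

Work:
Best responses:
  P1 vs X: payoffs [0, 4] → best response B (payoff 4)
  P1 vs Y: payoffs [1, 3] → best response B (payoff 3)
  P2 vs A: payoffs [5, 3] → best response X (payoff 5)
  P2 vs B: payoffs [1, 1] → best response X/Y (payoff 1)
Mutual best responses: (B,X), (B,Y) → Nash equilibria.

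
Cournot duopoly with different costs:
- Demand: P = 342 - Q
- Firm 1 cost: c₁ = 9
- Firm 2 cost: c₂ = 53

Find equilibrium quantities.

q₁* = 125.67, q₂* = 81.67

Work:
Reaction: q₁ = (342 - 9 - q₂)/2
Reaction: q₂ = (342 - 53 - q₁)/2
Solve simultaneously:
q₁* = (342 - 2×9 + 53)/3 = 125.67
q₂* = (342 - 2×53 + 9)/3 = 81.67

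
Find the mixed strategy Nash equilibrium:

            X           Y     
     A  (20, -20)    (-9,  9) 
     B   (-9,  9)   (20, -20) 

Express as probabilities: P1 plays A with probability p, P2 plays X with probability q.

p = 0.5, q = 0.5

Work:
Find probabilities that make opponent indifferent:
P2 chooses q to make P1 indifferent between A and B
P1 chooses p to make P2 indifferent between X and Y
Mixed NE: P1 plays (A: 0.5, B: 0.5), P2 plays (X: 0.5, Y: 0.5)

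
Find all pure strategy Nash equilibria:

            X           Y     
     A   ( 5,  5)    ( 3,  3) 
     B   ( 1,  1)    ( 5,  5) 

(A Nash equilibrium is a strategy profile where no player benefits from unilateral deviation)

Nash equilibrium: (A, X), (B, Y)

Work:
Best responses:
  P1 vs X: payoffs [5, 1] → best response A (payoff 5)
  P1 vs Y: payoffs [3, 5] → best response B (payoff 5)
  P2 vs A: payoffs [5, 3] → best response X (payoff 5)
  P2 vs B: payoffs [1, 5] → best response Y (payoff 5)
Mutual best responses: (A,X), (B,Y) → Nash equilibria.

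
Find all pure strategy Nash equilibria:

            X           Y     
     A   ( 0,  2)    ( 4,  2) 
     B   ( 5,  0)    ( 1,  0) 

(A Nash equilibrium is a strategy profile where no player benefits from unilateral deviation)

Nash equilibrium: (A, Y), (B, X)

Work:
Best responses:
  P1 vs X: payoffs [0, 5] → best response B (payoff 5)
  P1 vs Y: payoffs [4, 1] → best response A (payoff 4)
  P2 vs A: payoffs [2, 2] → best response X/Y (payoff 2)
  P2 vs B: payoffs [0, 0] → best response X/Y (payoff 0)
Mutual best responses: (A,Y), (B,X) → Nash equilibria.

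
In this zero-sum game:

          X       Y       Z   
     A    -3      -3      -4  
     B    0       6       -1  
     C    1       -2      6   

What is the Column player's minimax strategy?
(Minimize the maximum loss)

Column should play X, value = 1

Work:
Column player minimizes Row's maximum payoff:
Column X: max payoff to Row = 1
Column Y: max payoff to Row = 6
Column Z: max payoff to Row = 6
Minimum is 1, achieved by column X.
Minimax strategy: X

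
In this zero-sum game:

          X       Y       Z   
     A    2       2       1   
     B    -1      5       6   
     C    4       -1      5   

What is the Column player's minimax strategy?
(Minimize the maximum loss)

Column should play X, value = 4

Work:
Column player minimizes Row's maximum payoff:
Column X: max payoff to Row = 4
Column Y: max payoff to Row = 5
Column Z: max payoff to Row = 6
Minimum is 4, achieved by column X.
Minimax strategy: X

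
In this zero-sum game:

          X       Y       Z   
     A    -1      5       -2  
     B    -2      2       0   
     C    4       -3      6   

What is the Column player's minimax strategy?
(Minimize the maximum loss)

Column should play X, value = 4

Work:
Column player minimizes Row's maximum payoff:
Column X: max payoff to Row = 4
Column Y: max payoff to Row = 5
Column Z: max payoff to Row = 6
Minimum is 4, achieved by column X.
Minimax strategy: X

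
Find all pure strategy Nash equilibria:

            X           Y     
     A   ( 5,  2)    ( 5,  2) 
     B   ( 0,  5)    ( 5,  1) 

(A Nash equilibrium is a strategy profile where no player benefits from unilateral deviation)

Nash equilibrium: (A, X), (A, Y)

Work:
Best responses:
  P1 vs X: payoffs [5, 0] → best response A (payoff 5)
  P1 vs Y: payoffs [5, 5] → best response A/B (payoff 5)
  P2 vs A: payoffs [2, 2] → best response X/Y (payoff 2)
  P2 vs B: payoffs [5, 1] → best response X (payoff 5)
Mutual best responses: (A,X), (A,Y) → Nash equilibria.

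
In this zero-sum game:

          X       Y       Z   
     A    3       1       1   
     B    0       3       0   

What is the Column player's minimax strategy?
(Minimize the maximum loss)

Column should play Z, value = 1

Work:
Column player minimizes Row's maximum payoff:
Column X: max payoff to Row = 3
Column Y: max payoff to Row = 3
Column Z: max payoff to Row = 1
Minimum is 1, achieved by column Z.
Minimax strategy: Z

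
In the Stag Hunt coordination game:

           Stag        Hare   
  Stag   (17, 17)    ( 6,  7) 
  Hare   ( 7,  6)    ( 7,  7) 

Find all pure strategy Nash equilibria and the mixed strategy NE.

Pure NE: (Stag, Stag) and (Hare, Hare); Mixed NE: p = 0.0909, q = 0.0909

Work:
Check pure NE:
(Stag, Stag): (17, 17) - no unilateral deviation beneficial
(Hare, Hare): (7, 7) - no unilateral deviation beneficial
Mixed NE: P1 plays Stag with p = 0.0909, P2 plays Stag with q = 0.0909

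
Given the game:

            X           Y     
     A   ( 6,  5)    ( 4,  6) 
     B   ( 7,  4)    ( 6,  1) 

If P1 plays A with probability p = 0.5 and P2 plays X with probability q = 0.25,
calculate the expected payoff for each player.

E[P1] = 5.375, E[P2] = 3.75

Work:
E[P1] = p·q·π₁(A,X) + p·(1-q)·π₁(A,Y) + (1-p)·q·π₁(B,X) + (1-p)·(1-q)·π₁(B,Y)
= 0.5·0.25·6 + 0.5·0.75·4 + 0.5·0.25·7 + 0.5·0.75·6
= 5.375

E[P2] = 3.75 (similar calculation)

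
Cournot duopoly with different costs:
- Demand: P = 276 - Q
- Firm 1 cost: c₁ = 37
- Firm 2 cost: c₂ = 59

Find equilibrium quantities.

q₁* = 87.0, q₂* = 65.0

Work:
Reaction: q₁ = (276 - 37 - q₂)/2
Reaction: q₂ = (276 - 59 - q₁)/2
Solve simultaneously:
q₁* = (276 - 2×37 + 59)/3 = 87.0
q₂* = (276 - 2×59 + 37)/3 = 65.0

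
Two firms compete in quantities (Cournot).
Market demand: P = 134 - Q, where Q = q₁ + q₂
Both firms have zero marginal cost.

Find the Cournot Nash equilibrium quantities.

q₁* = q₂* = 44.67; P* = 44.67

Work:
Profit: π_i = P·q_i = (a - q_i - q_j)·q_i
FOC: ∂π_i/∂q_i = a - 2q_i - q_j = 0
Reaction function: q_i = (134 - q_j)/2
Symmetry: q* = 134/3 = 44.67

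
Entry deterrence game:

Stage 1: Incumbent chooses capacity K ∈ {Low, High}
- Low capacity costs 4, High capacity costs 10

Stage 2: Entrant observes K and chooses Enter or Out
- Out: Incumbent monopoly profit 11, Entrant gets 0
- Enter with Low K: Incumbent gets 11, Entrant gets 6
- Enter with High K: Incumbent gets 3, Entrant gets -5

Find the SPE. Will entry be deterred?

SPE: (Low, Enter|Low, Out|High); Entry not deterred. Incumbent net profit = 7, Entrant gets 6

Work:
After Low K: Entrant enters (6 > 0)
After High K: Entrant stays out (-5 < 0)
Incumbent: Low → 11−4=7, High → 11−10=1
Incumbent chooses Low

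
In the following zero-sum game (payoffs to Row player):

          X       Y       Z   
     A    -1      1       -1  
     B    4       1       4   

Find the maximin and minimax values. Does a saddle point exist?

Maximin = 1, Minimax = 1, Saddle: True

Work:
Row minimums: [-1, 1] → maximin = 1
Column maximums: [4, 1, 4] → minimax = 1
Saddle point exists! Game value = 1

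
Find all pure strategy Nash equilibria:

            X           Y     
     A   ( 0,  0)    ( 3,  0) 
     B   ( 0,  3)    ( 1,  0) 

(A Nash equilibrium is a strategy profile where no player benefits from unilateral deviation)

Nash equilibrium: (A, X), (A, Y), (B, X)

Work:
Best responses:
  P1 vs X: payoffs [0, 0] → best response A/B (payoff 0)
  P1 vs Y: payoffs [3, 1] → best response A (payoff 3)
  P2 vs A: payoffs [0, 0] → best response X/Y (payoff 0)
  P2 vs B: payoffs [3, 0] → best response X (payoff 3)
Mutual best responses: (A,X), (A,Y), (B,X) → Nash equilibria.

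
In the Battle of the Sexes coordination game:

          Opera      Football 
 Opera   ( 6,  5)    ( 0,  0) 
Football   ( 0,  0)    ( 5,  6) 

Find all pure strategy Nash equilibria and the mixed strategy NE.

Pure NE: (Opera, Opera) and (Football, Football); Mixed NE: p = 0.5455, q = 0.4545

Work:
Check pure NE:
(Opera, Opera): (6, 5) - no unilateral deviation beneficial
(Football, Football): (5, 6) - no unilateral deviation beneficial
Mixed NE: P1 plays Opera with p = 0.5455, P2 plays Opera with q = 0.4545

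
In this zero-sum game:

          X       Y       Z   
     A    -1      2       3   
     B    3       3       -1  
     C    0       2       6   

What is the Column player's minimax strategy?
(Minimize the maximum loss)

Column should play X or Y (all achieve the minimum), value = 3

Work:
Column player minimizes Row's maximum payoff:
Column X: max payoff to Row = 3
Column Y: max payoff to Row = 3
Column Z: max payoff to Row = 6
Minimum is 3, achieved by columns X, Y (tied).
Each of X or Y is a minimax strategy.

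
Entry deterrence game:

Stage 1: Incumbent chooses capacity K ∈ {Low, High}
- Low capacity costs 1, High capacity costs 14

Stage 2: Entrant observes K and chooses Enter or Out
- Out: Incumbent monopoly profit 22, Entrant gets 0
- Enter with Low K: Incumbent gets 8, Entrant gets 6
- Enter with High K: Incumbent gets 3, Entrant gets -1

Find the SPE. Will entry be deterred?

SPE: (High, Enter|Low, Out|High); Entry deterred. Incumbent net profit = 8

Work:
After Low K: Entrant enters (6 > 0)
After High K: Entrant stays out (-1 < 0)
Incumbent: Low → 8−1=7, High → 22−14=8
Incumbent chooses High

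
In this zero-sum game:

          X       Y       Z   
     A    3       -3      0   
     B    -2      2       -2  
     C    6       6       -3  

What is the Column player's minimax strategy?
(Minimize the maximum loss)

Column should play Z, value = 0

Work:
Column player minimizes Row's maximum payoff:
Column X: max payoff to Row = 6
Column Y: max payoff to Row = 6
Column Z: max payoff to Row = 0
Minimum is 0, achieved by column Z.
Minimax strategy: Z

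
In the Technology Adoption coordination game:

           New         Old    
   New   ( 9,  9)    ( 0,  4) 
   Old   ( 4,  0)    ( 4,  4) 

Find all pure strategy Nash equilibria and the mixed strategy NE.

Pure NE: (New, New) and (Old, Old); Mixed NE: p = 0.4444, q = 0.4444

Work:
Check pure NE:
(New, New): (9, 9) - no unilateral deviation beneficial
(Old, Old): (4, 4) - no unilateral deviation beneficial
Mixed NE: P1 plays New with p = 0.4444, P2 plays New with q = 0.4444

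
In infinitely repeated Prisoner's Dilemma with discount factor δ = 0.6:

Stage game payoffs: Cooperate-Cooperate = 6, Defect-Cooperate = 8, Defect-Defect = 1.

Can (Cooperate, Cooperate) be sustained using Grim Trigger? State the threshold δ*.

δ* = 0.2857; since δ = 0.6 ≥ 0.2857, cooperation can be sustained

Work:
For Grim Trigger:
Cooperate forever: 6/(1-δ)
Defect then punished: 8 + 1·δ/(1-δ)
Need: 6/(1-δ) ≥ 8 + 1·δ/(1-δ)
Solving: δ ≥ (T-R)/(T-P) = (8-6)/(8-1) = 0.2857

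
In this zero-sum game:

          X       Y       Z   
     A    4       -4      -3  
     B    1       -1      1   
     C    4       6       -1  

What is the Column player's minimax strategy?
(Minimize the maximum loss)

Column should play Z, value = 1

Work:
Column player minimizes Row's maximum payoff:
Column X: max payoff to Row = 4
Column Y: max payoff to Row = 6
Column Z: max payoff to Row = 1
Minimum is 1, achieved by column Z.
Minimax strategy: Z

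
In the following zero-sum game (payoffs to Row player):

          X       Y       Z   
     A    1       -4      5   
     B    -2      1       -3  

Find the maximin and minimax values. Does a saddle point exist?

Maximin = -3, Minimax = 1, Saddle: False

Work:
Row minimums: [-4, -3] → maximin = -3
Column maximums: [1, 1, 5] → minimax = 1
No saddle point (maximin ≠ minimax). Mixed strategy needed.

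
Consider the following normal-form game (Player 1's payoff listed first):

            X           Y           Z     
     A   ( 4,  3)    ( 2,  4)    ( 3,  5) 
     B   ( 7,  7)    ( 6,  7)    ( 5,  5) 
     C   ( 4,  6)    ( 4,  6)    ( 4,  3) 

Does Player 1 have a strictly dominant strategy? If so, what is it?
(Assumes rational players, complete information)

Yes, Player 1's strictly dominant strategy is B

Work:
A strategy strictly dominates another if it gives a strictly higher payoff against every opponent action. Compare each pair of P1's strategies column-by-column:
  A vs B: [4 vs 7, 2 vs 6, 3 vs 5] → A does not strictly dominate B (column X: 4 ≤ 7)
  A vs C: [4 vs 4, 2 vs 4, 3 vs 4] → A does not strictly dominate C (column X: 4 ≤ 4)
  B vs A: [7 vs 4, 6 vs 2, 5 vs 3] → B strictly dominates A
  B vs C: [7 vs 4, 6 vs 4, 5 vs 4] → B strictly dominates C
  C vs A: [4 vs 4, 4 vs 2, 4 vs 3] → C does not strictly dominate A (column X: 4 ≤ 4)
  C vs B: [4 vs 7, 4 vs 6, 4 vs 5] → C does not strictly dominate B (column X: 4 ≤ 7)
B strictly dominates every other strategy → strictly dominant.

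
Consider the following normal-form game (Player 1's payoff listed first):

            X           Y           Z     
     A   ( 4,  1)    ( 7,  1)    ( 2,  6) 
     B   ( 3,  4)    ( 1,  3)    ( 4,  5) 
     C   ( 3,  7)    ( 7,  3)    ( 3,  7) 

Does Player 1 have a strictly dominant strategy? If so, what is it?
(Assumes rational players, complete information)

No strictly dominant strategy exists for Player 1

Work:
A strategy strictly dominates another if it gives a strictly higher payoff against every opponent action. Compare each pair of P1's strategies column-by-column:
  A vs B: [4 vs 3, 7 vs 1, 2 vs 4] → A does not strictly dominate B (column Z: 2 ≤ 4)
  A vs C: [4 vs 3, 7 vs 7, 2 vs 3] → A does not strictly dominate C (column Y: 7 ≤ 7)
  B vs A: [3 vs 4, 1 vs 7, 4 vs 2] → B does not strictly dominate A (column X: 3 ≤ 4)
  B vs C: [3 vs 3, 1 vs 7, 4 vs 3] → B does not strictly dominate C (column X: 3 ≤ 3)
  C vs A: [3 vs 4, 7 vs 7, 3 vs 2] → C does not strictly dominate A (column X: 3 ≤ 4)
  C vs B: [3 vs 3, 7 vs 1, 3 vs 4] → C does not strictly dominate B (column X: 3 ≤ 3)
No single strategy strictly dominates all others → no strictly dominant strategy.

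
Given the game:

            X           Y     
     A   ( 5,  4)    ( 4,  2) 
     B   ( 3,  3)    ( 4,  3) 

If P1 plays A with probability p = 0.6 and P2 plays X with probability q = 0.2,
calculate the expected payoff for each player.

E[P1] = 4.04, E[P2] = 2.64

Work:
E[P1] = p·q·π₁(A,X) + p·(1-q)·π₁(A,Y) + (1-p)·q·π₁(B,X) + (1-p)·(1-q)·π₁(B,Y)
= 0.6·0.2·5 + 0.6·0.8·4 + 0.4·0.2·3 + 0.4·0.8·4
= 4.04

E[P2] = 2.64 (similar calculation)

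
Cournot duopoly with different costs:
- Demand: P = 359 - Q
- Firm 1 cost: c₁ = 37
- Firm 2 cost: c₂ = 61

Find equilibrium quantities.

q₁* = 115.33, q₂* = 91.33

Work:
Reaction: q₁ = (359 - 37 - q₂)/2
Reaction: q₂ = (359 - 61 - q₁)/2
Solve simultaneously:
q₁* = (359 - 2×37 + 61)/3 = 115.33
q₂* = (359 - 2×61 + 37)/3 = 91.33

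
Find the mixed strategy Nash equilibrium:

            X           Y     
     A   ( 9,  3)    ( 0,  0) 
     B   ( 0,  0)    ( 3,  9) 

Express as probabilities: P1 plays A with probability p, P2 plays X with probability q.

p = 0.75, q = 0.25

Work:
Find probabilities that make opponent indifferent:
P2 chooses q to make P1 indifferent between A and B
P1 chooses p to make P2 indifferent between X and Y
Mixed NE: P1 plays (A: 0.75, B: 0.25), P2 plays (X: 0.25, Y: 0.75)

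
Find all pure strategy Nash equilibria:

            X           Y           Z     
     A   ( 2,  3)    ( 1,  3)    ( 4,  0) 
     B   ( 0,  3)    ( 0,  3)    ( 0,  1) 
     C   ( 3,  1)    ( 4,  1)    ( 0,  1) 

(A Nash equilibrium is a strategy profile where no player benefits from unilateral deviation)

Nash equilibrium: (C, X), (C, Y)

Work:
Best responses:
  P1 vs X: payoffs [2, 0, 3] → best response C (payoff 3)
  P1 vs Y: payoffs [1, 0, 4] → best response C (payoff 4)
  P1 vs Z: payoffs [4, 0, 0] → best response A (payoff 4)
  P2 vs A: payoffs [3, 3, 0] → best response X/Y (payoff 3)
  P2 vs B: payoffs [3, 3, 1] → best response X/Y (payoff 3)
  P2 vs C: payoffs [1, 1, 1] → best response X/Y/Z (payoff 1)
Mutual best responses: (C,X), (C,Y) → Nash equilibria.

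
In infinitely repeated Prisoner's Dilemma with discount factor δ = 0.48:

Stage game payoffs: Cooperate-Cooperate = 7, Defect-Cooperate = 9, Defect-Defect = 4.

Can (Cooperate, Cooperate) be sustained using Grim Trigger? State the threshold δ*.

δ* = 0.4; since δ = 0.48 ≥ 0.4, cooperation can be sustained

Work:
For Grim Trigger:
Cooperate forever: 7/(1-δ)
Defect then punished: 9 + 4·δ/(1-δ)
Need: 7/(1-δ) ≥ 9 + 4·δ/(1-δ)
Solving: δ ≥ (T-R)/(T-P) = (9-7)/(9-4) = 0.4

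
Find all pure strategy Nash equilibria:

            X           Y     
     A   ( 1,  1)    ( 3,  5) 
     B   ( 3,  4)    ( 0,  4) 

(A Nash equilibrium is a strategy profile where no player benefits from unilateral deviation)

Nash equilibrium: (A, Y), (B, X)

Work:
Best responses:
  P1 vs X: payoffs [1, 3] → best response B (payoff 3)
  P1 vs Y: payoffs [3, 0] → best response A (payoff 3)
  P2 vs A: payoffs [1, 5] → best response Y (payoff 5)
  P2 vs B: payoffs [4, 4] → best response X/Y (payoff 4)
Mutual best responses: (A,Y), (B,X) → Nash equilibria.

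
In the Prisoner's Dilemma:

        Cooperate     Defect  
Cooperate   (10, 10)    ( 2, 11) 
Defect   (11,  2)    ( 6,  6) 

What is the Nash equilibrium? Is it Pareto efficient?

(Defect, Defect) is NE; not Pareto efficient

Work:
Defect dominates Cooperate for both players:
If P2 cooperates: Defect (11) > Cooperate (10)
If P2 defects: Defect (6) > Cooperate (2)
NE: (Defect, Defect) with payoff (6, 6)
But (Cooperate, Cooperate) = (10, 10) Pareto dominates (6, 6)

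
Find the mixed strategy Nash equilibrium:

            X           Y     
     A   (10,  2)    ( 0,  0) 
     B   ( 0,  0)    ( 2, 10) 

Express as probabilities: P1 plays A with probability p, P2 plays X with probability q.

p = 0.8333, q = 0.1667

Work:
Find probabilities that make opponent indifferent:
P2 chooses q to make P1 indifferent between A and B
P1 chooses p to make P2 indifferent between X and Y
Mixed NE: P1 plays (A: 0.8333, B: 0.1667), P2 plays (X: 0.1667, Y: 0.8333)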